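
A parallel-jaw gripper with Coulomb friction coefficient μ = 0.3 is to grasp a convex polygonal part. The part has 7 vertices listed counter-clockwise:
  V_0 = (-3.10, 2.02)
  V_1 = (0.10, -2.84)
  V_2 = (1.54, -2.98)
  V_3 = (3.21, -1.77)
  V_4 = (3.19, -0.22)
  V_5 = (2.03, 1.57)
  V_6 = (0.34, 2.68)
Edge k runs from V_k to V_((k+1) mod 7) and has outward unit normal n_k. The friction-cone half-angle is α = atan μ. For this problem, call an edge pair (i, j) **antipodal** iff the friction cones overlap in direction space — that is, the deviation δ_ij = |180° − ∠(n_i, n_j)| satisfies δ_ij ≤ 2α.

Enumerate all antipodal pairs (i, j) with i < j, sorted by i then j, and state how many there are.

α = atan 0.3 = 16.70°;  2α = 33.40°
n_0 = (-0.8352, -0.5499)
n_1 = (-0.0968, -0.9953)
n_2 = (+0.5867, -0.8098)
n_3 = (+0.9999, +0.0129)
n_4 = (+0.8392, +0.5438)
n_5 = (+0.5490, +0.8358)
n_6 = (-0.1884, +0.9821)
  (0,1): δ = 128.92°  ·
  (0,2): δ = 87.44°  ·
  (0,3): δ = 32.62°  ✓
  (0,4): δ = 0.42°  ✓
  (0,5): δ = 23.34°  ✓
  (0,6): δ = 67.50°  ·
  (1,2): δ = 138.52°  ·
  (1,3): δ = 83.71°  ·
  (1,4): δ = 51.50°  ·
  (1,5): δ = 27.74°  ✓
  (1,6): δ = 16.41°  ✓
  (2,3): δ = 125.19°  ·
  (2,4): δ = 92.98°  ·
  (2,5): δ = 69.22°  ·
  (2,6): δ = 25.06°  ✓
  (3,4): δ = 147.79°  ·
  (3,5): δ = 124.04°  ·
  (3,6): δ = 79.88°  ·
  (4,5): δ = 156.24°  ·
  (4,6): δ = 112.08°  ·
  (5,6): δ = 135.84°  ·
antipodal pairs: 6

count = 6; pairs: (0,3), (0,4), (0,5), (1,5), (1,6), (2,6)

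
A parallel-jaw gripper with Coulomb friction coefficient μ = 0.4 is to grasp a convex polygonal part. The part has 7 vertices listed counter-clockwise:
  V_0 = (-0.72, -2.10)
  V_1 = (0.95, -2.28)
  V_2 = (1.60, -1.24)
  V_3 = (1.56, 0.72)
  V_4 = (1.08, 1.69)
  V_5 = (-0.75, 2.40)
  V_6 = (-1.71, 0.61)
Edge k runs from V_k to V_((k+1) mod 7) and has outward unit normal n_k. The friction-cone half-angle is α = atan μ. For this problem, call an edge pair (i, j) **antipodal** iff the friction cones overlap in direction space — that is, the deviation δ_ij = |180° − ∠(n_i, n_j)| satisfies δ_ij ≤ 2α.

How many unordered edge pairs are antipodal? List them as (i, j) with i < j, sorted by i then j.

count = 5; pairs: (0,4), (1,5), (2,5), (2,6), (3,6)

α = atan 0.4 = 21.80°;  2α = 43.60°
n_0 = (-0.1072, -0.9942)
n_1 = (+0.8480, -0.5300)
n_2 = (+0.9998, +0.0204)
n_3 = (+0.8963, +0.4435)
n_4 = (+0.3617, +0.9323)
n_5 = (-0.8813, +0.4726)
n_6 = (-0.9393, -0.3431)
  (0,1): δ = 115.85°  ·
  (0,2): δ = 82.68°  ·
  (0,3): δ = 57.52°  ·
  (0,4): δ = 15.05°  ✓
  (0,5): δ = 67.95°  ·
  (0,6): δ = 116.22°  ·
  (1,2): δ = 146.83°  ·
  (1,3): δ = 121.67°  ·
  (1,4): δ = 79.20°  ·
  (1,5): δ = 3.80°  ✓
  (1,6): δ = 52.07°  ·
  (2,3): δ = 154.84°  ·
  (2,4): δ = 112.37°  ·
  (2,5): δ = 29.37°  ✓
  (2,6): δ = 18.90°  ✓
  (3,4): δ = 137.53°  ·
  (3,5): δ = 54.53°  ·
  (3,6): δ = 6.26°  ✓
  (4,5): δ = 97.00°  ·
  (4,6): δ = 48.73°  ·
  (5,6): δ = 131.73°  ·
antipodal pairs: 5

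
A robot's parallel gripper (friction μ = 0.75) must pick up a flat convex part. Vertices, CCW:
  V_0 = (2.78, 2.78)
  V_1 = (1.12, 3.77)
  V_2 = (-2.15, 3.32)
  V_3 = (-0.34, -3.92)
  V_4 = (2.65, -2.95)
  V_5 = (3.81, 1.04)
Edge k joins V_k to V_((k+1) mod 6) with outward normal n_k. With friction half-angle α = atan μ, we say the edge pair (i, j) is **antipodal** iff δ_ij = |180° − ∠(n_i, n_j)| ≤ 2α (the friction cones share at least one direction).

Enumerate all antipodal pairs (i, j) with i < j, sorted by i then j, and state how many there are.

count = 6; pairs: (0,2), (0,3), (1,3), (1,4), (2,4), (2,5)

α = atan 0.75 = 36.87°;  2α = 73.74°
n_0 = (+0.5122, +0.8589)
n_1 = (-0.1363, +0.9907)
n_2 = (-0.9701, -0.2425)
n_3 = (+0.3086, -0.9512)
n_4 = (+0.9602, -0.2792)
n_5 = (+0.8605, +0.5094)
  (0,1): δ = 141.35°  ·
  (0,2): δ = 45.15°  ✓
  (0,3): δ = 48.79°  ✓
  (0,4): δ = 104.60°  ·
  (0,5): δ = 151.43°  ·
  (1,2): δ = 83.80°  ·
  (1,3): δ = 10.14°  ✓
  (1,4): δ = 65.95°  ✓
  (1,5): δ = 112.79°  ·
  (2,3): δ = 86.06°  ·
  (2,4): δ = 30.25°  ✓
  (2,5): δ = 16.59°  ✓
  (3,4): δ = 124.18°  ·
  (3,5): δ = 77.35°  ·
  (4,5): δ = 133.17°  ·
antipodal pairs: 6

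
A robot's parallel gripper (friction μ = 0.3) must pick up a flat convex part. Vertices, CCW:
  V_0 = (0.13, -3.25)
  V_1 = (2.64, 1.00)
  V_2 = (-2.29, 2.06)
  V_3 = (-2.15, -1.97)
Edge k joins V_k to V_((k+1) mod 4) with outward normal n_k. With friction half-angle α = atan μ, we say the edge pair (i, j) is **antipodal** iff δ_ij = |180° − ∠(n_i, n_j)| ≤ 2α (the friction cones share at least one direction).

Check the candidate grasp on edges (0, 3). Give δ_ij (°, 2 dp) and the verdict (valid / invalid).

α = atan 0.3 = 16.70°;  2α = 33.40°
edge 0: e_0 = (+2.51, +4.25);  n_0 = (+0.8610, -0.5085)
edge 3: e_3 = (+2.28, -1.28);  n_3 = (-0.4895, -0.8720)
∠(n_0, n_3) = 88.74°
δ = |180° − 88.74°| = 91.26°
91.26° > 2α = 33.40°  →  invalid

δ = 91.26°, invalid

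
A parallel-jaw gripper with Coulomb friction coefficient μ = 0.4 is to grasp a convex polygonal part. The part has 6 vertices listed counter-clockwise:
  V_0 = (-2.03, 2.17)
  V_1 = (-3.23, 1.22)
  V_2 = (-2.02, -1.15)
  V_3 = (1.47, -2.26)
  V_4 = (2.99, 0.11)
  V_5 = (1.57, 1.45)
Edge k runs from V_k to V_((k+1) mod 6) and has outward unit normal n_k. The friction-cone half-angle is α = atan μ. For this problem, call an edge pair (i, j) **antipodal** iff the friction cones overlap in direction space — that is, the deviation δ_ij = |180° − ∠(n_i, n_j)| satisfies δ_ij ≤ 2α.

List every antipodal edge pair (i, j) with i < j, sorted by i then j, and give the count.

count = 4; pairs: (0,3), (1,4), (2,4), (2,5)

α = atan 0.4 = 21.80°;  2α = 43.60°
n_0 = (-0.6207, +0.7840)
n_1 = (-0.8906, -0.4547)
n_2 = (-0.3031, -0.9530)
n_3 = (+0.8418, -0.5399)
n_4 = (+0.6863, +0.7273)
n_5 = (+0.1961, +0.9806)
  (0,1): δ = 101.32°  ·
  (0,2): δ = 56.01°  ·
  (0,3): δ = 18.96°  ✓
  (0,4): δ = 98.29°  ·
  (0,5): δ = 130.32°  ·
  (1,2): δ = 134.69°  ·
  (1,3): δ = 59.72°  ·
  (1,4): δ = 19.61°  ✓
  (1,5): δ = 51.64°  ·
  (2,3): δ = 105.03°  ·
  (2,4): δ = 25.70°  ✓
  (2,5): δ = 6.33°  ✓
  (3,4): δ = 100.67°  ·
  (3,5): δ = 68.64°  ·
  (4,5): δ = 147.97°  ·
antipodal pairs: 4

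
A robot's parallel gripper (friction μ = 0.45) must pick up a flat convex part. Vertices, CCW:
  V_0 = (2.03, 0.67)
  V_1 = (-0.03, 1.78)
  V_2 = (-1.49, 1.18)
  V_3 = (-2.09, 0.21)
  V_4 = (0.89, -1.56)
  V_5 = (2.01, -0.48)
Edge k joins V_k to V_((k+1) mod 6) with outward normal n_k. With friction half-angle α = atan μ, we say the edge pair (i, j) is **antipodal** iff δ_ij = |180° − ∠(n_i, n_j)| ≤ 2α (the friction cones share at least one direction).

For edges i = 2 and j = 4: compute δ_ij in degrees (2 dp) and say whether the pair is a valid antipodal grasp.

α = atan 0.45 = 24.23°;  2α = 48.46°
edge 2: e_2 = (-0.60, -0.97);  n_2 = (-0.8505, +0.5261)
edge 4: e_4 = (+1.12, +1.08);  n_4 = (+0.6941, -0.7198)
∠(n_2, n_4) = 165.70°
δ = |180° − 165.70°| = 14.30°
14.30° ≤ 2α = 48.46°  →  valid

δ = 14.30°, valid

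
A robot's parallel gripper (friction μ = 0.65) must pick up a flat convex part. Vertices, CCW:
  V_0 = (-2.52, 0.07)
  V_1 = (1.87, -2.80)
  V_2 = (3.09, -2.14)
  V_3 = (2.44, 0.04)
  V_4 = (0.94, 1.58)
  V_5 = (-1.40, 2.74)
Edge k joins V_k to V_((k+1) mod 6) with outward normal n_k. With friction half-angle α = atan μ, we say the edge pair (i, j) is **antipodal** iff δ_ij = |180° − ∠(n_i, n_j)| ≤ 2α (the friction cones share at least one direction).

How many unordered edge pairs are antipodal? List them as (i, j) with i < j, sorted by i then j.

α = atan 0.65 = 33.02°;  2α = 66.05°
n_0 = (-0.5472, -0.8370)
n_1 = (+0.4758, -0.8795)
n_2 = (+0.9583, +0.2857)
n_3 = (+0.7163, +0.6977)
n_4 = (+0.4441, +0.8960)
n_5 = (-0.9222, +0.3868)
  (0,1): δ = 118.41°  ·
  (0,2): δ = 40.22°  ✓
  (0,3): δ = 12.58°  ✓
  (0,4): δ = 6.81°  ✓
  (0,5): δ = 100.42°  ·
  (1,2): δ = 101.81°  ·
  (1,3): δ = 74.17°  ·
  (1,4): δ = 54.78°  ✓
  (1,5): δ = 38.83°  ✓
  (2,3): δ = 152.36°  ·
  (2,4): δ = 132.97°  ·
  (2,5): δ = 39.36°  ✓
  (3,4): δ = 160.61°  ·
  (3,5): δ = 67.00°  ·
  (4,5): δ = 86.39°  ·
antipodal pairs: 6

count = 6; pairs: (0,2), (0,3), (0,4), (1,4), (1,5), (2,5)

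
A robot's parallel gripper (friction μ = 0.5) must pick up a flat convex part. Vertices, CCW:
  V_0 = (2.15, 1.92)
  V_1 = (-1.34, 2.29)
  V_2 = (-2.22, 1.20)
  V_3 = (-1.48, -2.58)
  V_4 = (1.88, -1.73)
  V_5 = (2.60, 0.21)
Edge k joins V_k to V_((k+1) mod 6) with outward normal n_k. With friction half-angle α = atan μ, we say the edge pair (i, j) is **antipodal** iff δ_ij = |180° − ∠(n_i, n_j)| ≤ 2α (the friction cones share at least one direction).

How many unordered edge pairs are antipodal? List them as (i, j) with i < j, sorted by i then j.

α = atan 0.5 = 26.57°;  2α = 53.13°
n_0 = (+0.1054, +0.9944)
n_1 = (-0.7781, +0.6282)
n_2 = (-0.9814, -0.1921)
n_3 = (+0.2453, -0.9695)
n_4 = (+0.9375, -0.3479)
n_5 = (+0.9671, +0.2545)
  (0,1): δ = 122.86°  ·
  (0,2): δ = 72.87°  ·
  (0,3): δ = 20.25°  ✓
  (0,4): δ = 75.69°  ·
  (0,5): δ = 110.80°  ·
  (1,2): δ = 130.01°  ·
  (1,3): δ = 36.89°  ✓
  (1,4): δ = 18.55°  ✓
  (1,5): δ = 53.66°  ·
  (2,3): δ = 86.88°  ·
  (2,4): δ = 31.44°  ✓
  (2,5): δ = 3.67°  ✓
  (3,4): δ = 124.56°  ·
  (3,5): δ = 89.45°  ·
  (4,5): δ = 144.89°  ·
antipodal pairs: 5

count = 5; pairs: (0,3), (1,3), (1,4), (2,4), (2,5)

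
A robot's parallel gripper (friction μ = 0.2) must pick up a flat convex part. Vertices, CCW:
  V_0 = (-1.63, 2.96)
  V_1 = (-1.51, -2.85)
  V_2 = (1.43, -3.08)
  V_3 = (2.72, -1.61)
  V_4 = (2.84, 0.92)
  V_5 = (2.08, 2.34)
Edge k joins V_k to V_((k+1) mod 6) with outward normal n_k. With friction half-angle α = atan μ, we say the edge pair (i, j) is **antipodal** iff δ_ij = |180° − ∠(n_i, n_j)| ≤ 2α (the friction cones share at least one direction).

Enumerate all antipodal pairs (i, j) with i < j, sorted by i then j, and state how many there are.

α = atan 0.2 = 11.31°;  2α = 22.62°
n_0 = (-0.9998, -0.0206)
n_1 = (-0.0780, -0.9970)
n_2 = (+0.7516, -0.6596)
n_3 = (+0.9989, -0.0474)
n_4 = (+0.8817, +0.4719)
n_5 = (+0.1648, +0.9863)
  (0,1): δ = 95.66°  ·
  (0,2): δ = 42.45°  ·
  (0,3): δ = 3.90°  ✓
  (0,4): δ = 26.97°  ·
  (0,5): δ = 79.33°  ·
  (1,2): δ = 126.80°  ·
  (1,3): δ = 88.24°  ·
  (1,4): δ = 57.37°  ·
  (1,5): δ = 5.01°  ✓
  (2,3): δ = 141.45°  ·
  (2,4): δ = 110.58°  ·
  (2,5): δ = 58.22°  ·
  (3,4): δ = 149.13°  ·
  (3,5): δ = 96.77°  ·
  (4,5): δ = 127.64°  ·
antipodal pairs: 2

count = 2; pairs: (0,3), (1,5)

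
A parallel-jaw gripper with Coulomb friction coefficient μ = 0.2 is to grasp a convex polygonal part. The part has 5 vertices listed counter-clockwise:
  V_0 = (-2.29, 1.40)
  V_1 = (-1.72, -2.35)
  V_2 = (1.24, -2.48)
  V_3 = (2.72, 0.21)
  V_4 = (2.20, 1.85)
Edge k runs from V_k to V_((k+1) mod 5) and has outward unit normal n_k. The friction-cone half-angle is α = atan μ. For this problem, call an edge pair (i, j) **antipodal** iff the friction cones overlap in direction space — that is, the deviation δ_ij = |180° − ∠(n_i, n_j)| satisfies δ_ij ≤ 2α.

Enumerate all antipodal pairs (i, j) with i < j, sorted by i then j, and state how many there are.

α = atan 0.2 = 11.31°;  2α = 22.62°
n_0 = (-0.9886, -0.1503)
n_1 = (-0.0439, -0.9990)
n_2 = (+0.8761, -0.4820)
n_3 = (+0.9532, +0.3022)
n_4 = (-0.0997, +0.9950)
  (0,1): δ = 101.16°  ·
  (0,2): δ = 37.46°  ·
  (0,3): δ = 8.95°  ✓
  (0,4): δ = 87.08°  ·
  (1,2): δ = 116.30°  ·
  (1,3): δ = 69.89°  ·
  (1,4): δ = 8.24°  ✓
  (2,3): δ = 133.59°  ·
  (2,4): δ = 55.46°  ·
  (3,4): δ = 101.87°  ·
antipodal pairs: 2

count = 2; pairs: (0,3), (1,4)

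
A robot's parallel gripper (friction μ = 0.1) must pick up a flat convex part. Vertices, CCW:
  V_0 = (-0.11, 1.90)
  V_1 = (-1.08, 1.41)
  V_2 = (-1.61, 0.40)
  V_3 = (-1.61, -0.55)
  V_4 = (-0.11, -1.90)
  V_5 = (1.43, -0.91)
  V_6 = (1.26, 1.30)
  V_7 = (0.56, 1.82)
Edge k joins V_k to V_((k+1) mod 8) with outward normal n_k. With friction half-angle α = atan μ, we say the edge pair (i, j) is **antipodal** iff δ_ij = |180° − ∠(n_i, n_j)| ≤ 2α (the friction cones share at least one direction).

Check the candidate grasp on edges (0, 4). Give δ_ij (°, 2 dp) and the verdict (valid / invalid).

α = atan 0.1 = 5.71°;  2α = 11.42°
edge 0: e_0 = (-0.97, -0.49);  n_0 = (-0.4509, +0.8926)
edge 4: e_4 = (+1.54, +0.99);  n_4 = (+0.5408, -0.8412)
∠(n_0, n_4) = 174.07°
δ = |180° − 174.07°| = 5.93°
5.93° ≤ 2α = 11.42°  →  valid

δ = 5.93°, valid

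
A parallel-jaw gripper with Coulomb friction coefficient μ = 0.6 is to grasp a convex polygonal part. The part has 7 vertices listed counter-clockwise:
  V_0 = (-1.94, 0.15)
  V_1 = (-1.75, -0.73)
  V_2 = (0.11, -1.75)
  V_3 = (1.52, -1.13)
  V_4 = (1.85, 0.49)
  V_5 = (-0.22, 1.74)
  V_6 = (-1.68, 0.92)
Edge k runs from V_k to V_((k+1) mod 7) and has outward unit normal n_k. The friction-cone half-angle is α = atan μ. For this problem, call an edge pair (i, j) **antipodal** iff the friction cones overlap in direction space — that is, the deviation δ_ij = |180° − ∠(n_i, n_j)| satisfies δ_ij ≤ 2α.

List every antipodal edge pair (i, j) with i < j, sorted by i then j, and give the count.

count = 9; pairs: (0,3), (0,4), (1,4), (1,5), (2,4), (2,5), (2,6), (3,5), (3,6)

α = atan 0.6 = 30.96°;  2α = 61.93°
n_0 = (-0.9775, -0.2110)
n_1 = (-0.4808, -0.8768)
n_2 = (+0.4025, -0.9154)
n_3 = (+0.9799, -0.1996)
n_4 = (+0.5169, +0.8560)
n_5 = (-0.4897, +0.8719)
n_6 = (-0.9474, +0.3199)
  (0,1): δ = 130.92°  ·
  (0,2): δ = 78.45°  ·
  (0,3): δ = 23.70°  ✓
  (0,4): δ = 46.69°  ✓
  (0,5): δ = 107.14°  ·
  (0,6): δ = 149.16°  ·
  (1,2): δ = 127.52°  ·
  (1,3): δ = 72.77°  ·
  (1,4): δ = 2.39°  ✓
  (1,5): δ = 58.06°  ✓
  (1,6): δ = 100.08°  ·
  (2,3): δ = 125.25°  ·
  (2,4): δ = 54.86°  ✓
  (2,5): δ = 5.58°  ✓
  (2,6): δ = 47.61°  ✓
  (3,4): δ = 109.61°  ·
  (3,5): δ = 49.17°  ✓
  (3,6): δ = 7.14°  ✓
  (4,5): δ = 119.55°  ·
  (4,6): δ = 77.53°  ·
  (5,6): δ = 137.98°  ·
antipodal pairs: 9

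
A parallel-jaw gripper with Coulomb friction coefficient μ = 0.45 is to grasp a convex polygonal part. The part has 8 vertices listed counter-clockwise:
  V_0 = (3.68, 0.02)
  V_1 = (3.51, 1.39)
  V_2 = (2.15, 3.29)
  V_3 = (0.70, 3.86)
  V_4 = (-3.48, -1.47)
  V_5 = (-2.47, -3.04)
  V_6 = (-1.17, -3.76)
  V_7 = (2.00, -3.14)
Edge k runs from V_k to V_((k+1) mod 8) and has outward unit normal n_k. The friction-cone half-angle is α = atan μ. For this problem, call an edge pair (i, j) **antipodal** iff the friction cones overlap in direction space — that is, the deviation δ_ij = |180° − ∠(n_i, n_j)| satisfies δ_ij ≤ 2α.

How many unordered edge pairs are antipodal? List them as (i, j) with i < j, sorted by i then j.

count = 9; pairs: (0,3), (0,4), (1,4), (1,5), (2,4), (2,5), (2,6), (3,6), (3,7)

α = atan 0.45 = 24.23°;  2α = 48.46°
n_0 = (+0.9924, +0.1231)
n_1 = (+0.8132, +0.5820)
n_2 = (+0.3659, +0.9307)
n_3 = (-0.7869, +0.6171)
n_4 = (-0.8410, -0.5410)
n_5 = (-0.4845, -0.8748)
n_6 = (+0.1919, -0.9814)
n_7 = (+0.8830, -0.4694)
  (0,1): δ = 151.48°  ·
  (0,2): δ = 118.53°  ·
  (0,3): δ = 45.18°  ✓
  (0,4): δ = 25.68°  ✓
  (0,5): δ = 53.95°  ·
  (0,6): δ = 93.99°  ·
  (0,7): δ = 144.93°  ·
  (1,2): δ = 147.05°  ·
  (1,3): δ = 73.70°  ·
  (1,4): δ = 2.84°  ✓
  (1,5): δ = 25.43°  ✓
  (1,6): δ = 65.47°  ·
  (1,7): δ = 116.41°  ·
  (2,3): δ = 106.65°  ·
  (2,4): δ = 35.79°  ✓
  (2,5): δ = 7.52°  ✓
  (2,6): δ = 32.53°  ✓
  (2,7): δ = 83.46°  ·
  (3,4): δ = 109.14°  ·
  (3,5): δ = 80.87°  ·
  (3,6): δ = 40.83°  ✓
  (3,7): δ = 10.11°  ✓
  (4,5): δ = 151.73°  ·
  (4,6): δ = 111.69°  ·
  (4,7): δ = 60.75°  ·
  (5,6): δ = 139.95°  ·
  (5,7): δ = 89.02°  ·
  (6,7): δ = 129.06°  ·
antipodal pairs: 9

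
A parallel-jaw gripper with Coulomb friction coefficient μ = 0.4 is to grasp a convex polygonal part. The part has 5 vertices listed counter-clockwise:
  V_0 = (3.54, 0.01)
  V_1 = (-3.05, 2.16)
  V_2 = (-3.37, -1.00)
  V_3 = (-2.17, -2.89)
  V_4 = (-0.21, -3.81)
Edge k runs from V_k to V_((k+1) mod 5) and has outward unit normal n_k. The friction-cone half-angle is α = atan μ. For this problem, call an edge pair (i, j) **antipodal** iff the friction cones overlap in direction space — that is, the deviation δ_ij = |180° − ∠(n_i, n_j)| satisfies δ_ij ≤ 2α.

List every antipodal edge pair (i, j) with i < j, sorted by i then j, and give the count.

count = 3; pairs: (0,2), (0,3), (1,4)

α = atan 0.4 = 21.80°;  2α = 43.60°
n_0 = (+0.3102, +0.9507)
n_1 = (-0.9949, +0.1008)
n_2 = (-0.8442, -0.5360)
n_3 = (-0.4249, -0.9052)
n_4 = (+0.7136, -0.7005)
  (0,1): δ = 77.71°  ·
  (0,2): δ = 39.52°  ✓
  (0,3): δ = 7.08°  ✓
  (0,4): δ = 63.60°  ·
  (1,2): δ = 141.81°  ·
  (1,3): δ = 109.36°  ·
  (1,4): δ = 38.69°  ✓
  (2,3): δ = 147.56°  ·
  (2,4): δ = 76.88°  ·
  (3,4): δ = 109.33°  ·
antipodal pairs: 3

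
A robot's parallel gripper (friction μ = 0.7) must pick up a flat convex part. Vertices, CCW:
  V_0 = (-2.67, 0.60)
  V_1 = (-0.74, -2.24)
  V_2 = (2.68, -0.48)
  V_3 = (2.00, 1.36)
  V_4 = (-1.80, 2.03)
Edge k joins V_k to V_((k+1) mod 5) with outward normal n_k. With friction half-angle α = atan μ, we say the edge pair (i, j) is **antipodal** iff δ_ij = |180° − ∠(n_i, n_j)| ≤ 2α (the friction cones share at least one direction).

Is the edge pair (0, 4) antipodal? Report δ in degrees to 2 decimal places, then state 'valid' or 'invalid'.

α = atan 0.7 = 34.99°;  2α = 69.98°
edge 0: e_0 = (+1.93, -2.84);  n_0 = (-0.8271, -0.5621)
edge 4: e_4 = (-0.87, -1.43);  n_4 = (-0.8543, +0.5198)
∠(n_0, n_4) = 65.52°
δ = |180° − 65.52°| = 114.48°
114.48° > 2α = 69.98°  →  invalid

δ = 114.48°, invalid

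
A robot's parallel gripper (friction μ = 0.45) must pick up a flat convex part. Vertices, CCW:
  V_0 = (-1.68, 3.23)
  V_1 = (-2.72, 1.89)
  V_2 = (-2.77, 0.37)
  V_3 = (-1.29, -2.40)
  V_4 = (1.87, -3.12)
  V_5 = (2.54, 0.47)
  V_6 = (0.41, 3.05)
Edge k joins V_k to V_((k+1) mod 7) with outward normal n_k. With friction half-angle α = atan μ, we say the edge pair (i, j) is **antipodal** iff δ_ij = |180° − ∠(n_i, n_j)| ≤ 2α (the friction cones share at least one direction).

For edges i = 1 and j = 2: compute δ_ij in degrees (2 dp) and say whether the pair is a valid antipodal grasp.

α = atan 0.45 = 24.23°;  2α = 48.46°
edge 1: e_1 = (-0.05, -1.52);  n_1 = (-0.9995, +0.0329)
edge 2: e_2 = (+1.48, -2.77);  n_2 = (-0.8820, -0.4712)
∠(n_1, n_2) = 30.00°
δ = |180° − 30.00°| = 150.00°
150.00° > 2α = 48.46°  →  invalid

δ = 150.00°, invalid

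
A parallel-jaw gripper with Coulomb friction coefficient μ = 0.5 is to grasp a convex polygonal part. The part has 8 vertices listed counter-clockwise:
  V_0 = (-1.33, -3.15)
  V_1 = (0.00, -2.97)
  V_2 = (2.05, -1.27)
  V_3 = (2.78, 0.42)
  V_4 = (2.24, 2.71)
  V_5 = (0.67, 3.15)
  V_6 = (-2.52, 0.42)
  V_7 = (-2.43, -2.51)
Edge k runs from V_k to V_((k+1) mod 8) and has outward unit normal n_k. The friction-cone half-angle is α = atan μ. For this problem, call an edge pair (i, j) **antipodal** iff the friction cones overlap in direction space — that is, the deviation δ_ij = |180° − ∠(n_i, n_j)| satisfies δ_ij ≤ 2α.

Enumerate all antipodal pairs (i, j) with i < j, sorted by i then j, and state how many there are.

α = atan 0.5 = 26.57°;  2α = 53.13°
n_0 = (+0.1341, -0.9910)
n_1 = (+0.6383, -0.7698)
n_2 = (+0.9180, -0.3965)
n_3 = (+0.9733, +0.2295)
n_4 = (+0.2699, +0.9629)
n_5 = (-0.6502, +0.7598)
n_6 = (-0.9995, -0.0307)
n_7 = (-0.5029, -0.8643)
  (0,1): δ = 148.04°  ·
  (0,2): δ = 121.07°  ·
  (0,3): δ = 84.44°  ·
  (0,4): δ = 23.36°  ✓
  (0,5): δ = 32.85°  ✓
  (0,6): δ = 84.05°  ·
  (0,7): δ = 142.10°  ·
  (1,2): δ = 153.03°  ·
  (1,3): δ = 116.40°  ·
  (1,4): δ = 55.32°  ·
  (1,5): δ = 0.89°  ✓
  (1,6): δ = 52.09°  ✓
  (1,7): δ = 110.14°  ·
  (2,3): δ = 143.37°  ·
  (2,4): δ = 82.29°  ·
  (2,5): δ = 26.08°  ✓
  (2,6): δ = 25.12°  ✓
  (2,7): δ = 83.17°  ·
  (3,4): δ = 118.92°  ·
  (3,5): δ = 62.71°  ·
  (3,6): δ = 11.51°  ✓
  (3,7): δ = 46.54°  ✓
  (4,5): δ = 123.79°  ·
  (4,6): δ = 72.58°  ·
  (4,7): δ = 14.54°  ✓
  (5,6): δ = 128.80°  ·
  (5,7): δ = 70.75°  ·
  (6,7): δ = 121.95°  ·
antipodal pairs: 9

count = 9; pairs: (0,4), (0,5), (1,5), (1,6), (2,5), (2,6), (3,6), (3,7), (4,7)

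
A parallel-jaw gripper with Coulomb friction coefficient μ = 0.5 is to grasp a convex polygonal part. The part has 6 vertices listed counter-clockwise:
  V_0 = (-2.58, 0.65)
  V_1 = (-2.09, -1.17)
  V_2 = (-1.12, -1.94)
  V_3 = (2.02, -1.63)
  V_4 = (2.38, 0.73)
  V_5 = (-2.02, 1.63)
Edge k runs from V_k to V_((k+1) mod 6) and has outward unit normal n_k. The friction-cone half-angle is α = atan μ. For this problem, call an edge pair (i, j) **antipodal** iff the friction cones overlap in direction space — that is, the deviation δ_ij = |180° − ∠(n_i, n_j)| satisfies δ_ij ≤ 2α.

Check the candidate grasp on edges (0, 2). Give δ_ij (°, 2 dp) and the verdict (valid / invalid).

α = atan 0.5 = 26.57°;  2α = 53.13°
edge 0: e_0 = (+0.49, -1.82);  n_0 = (-0.9656, -0.2600)
edge 2: e_2 = (+3.14, +0.31);  n_2 = (+0.0982, -0.9952)
∠(n_0, n_2) = 80.57°
δ = |180° − 80.57°| = 99.43°
99.43° > 2α = 53.13°  →  invalid

δ = 99.43°, invalid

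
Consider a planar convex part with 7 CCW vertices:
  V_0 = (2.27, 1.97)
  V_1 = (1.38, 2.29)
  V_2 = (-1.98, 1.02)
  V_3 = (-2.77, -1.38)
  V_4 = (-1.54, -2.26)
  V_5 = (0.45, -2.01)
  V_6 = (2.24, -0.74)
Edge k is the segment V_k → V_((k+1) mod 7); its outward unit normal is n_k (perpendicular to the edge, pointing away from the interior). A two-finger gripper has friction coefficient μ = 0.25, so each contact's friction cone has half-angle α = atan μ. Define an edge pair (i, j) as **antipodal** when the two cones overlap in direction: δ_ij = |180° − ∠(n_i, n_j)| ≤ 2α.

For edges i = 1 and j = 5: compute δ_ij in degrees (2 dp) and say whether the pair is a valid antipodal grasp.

δ = 14.65°, valid

α = atan 0.25 = 14.04°;  2α = 28.07°
edge 1: e_1 = (-3.36, -1.27);  n_1 = (-0.3536, +0.9354)
edge 5: e_5 = (+1.79, +1.27);  n_5 = (+0.5786, -0.8156)
∠(n_1, n_5) = 165.35°
δ = |180° − 165.35°| = 14.65°
14.65° ≤ 2α = 28.07°  →  valid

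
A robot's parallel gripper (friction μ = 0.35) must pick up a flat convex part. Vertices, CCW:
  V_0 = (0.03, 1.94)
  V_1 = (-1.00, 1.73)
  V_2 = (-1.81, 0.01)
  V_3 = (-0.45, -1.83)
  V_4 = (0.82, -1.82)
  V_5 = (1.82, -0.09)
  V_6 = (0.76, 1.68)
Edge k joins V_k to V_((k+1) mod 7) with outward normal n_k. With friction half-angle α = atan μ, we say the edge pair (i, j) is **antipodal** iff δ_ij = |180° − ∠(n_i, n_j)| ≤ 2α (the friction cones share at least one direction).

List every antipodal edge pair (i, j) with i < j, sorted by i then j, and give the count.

α = atan 0.35 = 19.29°;  2α = 38.58°
n_0 = (-0.1998, +0.9798)
n_1 = (-0.9047, +0.4261)
n_2 = (-0.8042, -0.5944)
n_3 = (+0.0079, -1.0000)
n_4 = (+0.8658, -0.5004)
n_5 = (+0.8579, +0.5138)
n_6 = (+0.3355, +0.9420)
  (0,1): δ = 126.74°  ·
  (0,2): δ = 65.05°  ·
  (0,3): δ = 11.07°  ✓
  (0,4): δ = 48.45°  ·
  (0,5): δ = 109.39°  ·
  (0,6): δ = 148.87°  ·
  (1,2): δ = 118.31°  ·
  (1,3): δ = 64.33°  ·
  (1,4): δ = 4.81°  ✓
  (1,5): δ = 56.13°  ·
  (1,6): δ = 95.61°  ·
  (2,3): δ = 126.02°  ·
  (2,4): δ = 66.50°  ·
  (2,5): δ = 5.55°  ✓
  (2,6): δ = 33.93°  ✓
  (3,4): δ = 120.48°  ·
  (3,5): δ = 59.54°  ·
  (3,6): δ = 20.06°  ✓
  (4,5): δ = 119.05°  ·
  (4,6): δ = 79.57°  ·
  (5,6): δ = 140.52°  ·
antipodal pairs: 5

count = 5; pairs: (0,3), (1,4), (2,5), (2,6), (3,6)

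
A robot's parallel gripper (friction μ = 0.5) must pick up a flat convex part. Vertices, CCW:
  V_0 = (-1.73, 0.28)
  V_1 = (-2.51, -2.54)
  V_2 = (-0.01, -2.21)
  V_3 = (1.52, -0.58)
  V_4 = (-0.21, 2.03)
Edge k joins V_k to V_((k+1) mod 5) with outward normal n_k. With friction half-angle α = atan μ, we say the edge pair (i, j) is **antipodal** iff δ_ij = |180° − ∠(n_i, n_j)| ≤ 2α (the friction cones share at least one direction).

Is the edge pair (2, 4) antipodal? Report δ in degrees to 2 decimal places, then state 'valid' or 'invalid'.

δ = 2.21°, valid

α = atan 0.5 = 26.57°;  2α = 53.13°
edge 2: e_2 = (+1.53, +1.63);  n_2 = (+0.7291, -0.6844)
edge 4: e_4 = (-1.52, -1.75);  n_4 = (-0.7550, +0.6558)
∠(n_2, n_4) = 177.79°
δ = |180° − 177.79°| = 2.21°
2.21° ≤ 2α = 53.13°  →  valid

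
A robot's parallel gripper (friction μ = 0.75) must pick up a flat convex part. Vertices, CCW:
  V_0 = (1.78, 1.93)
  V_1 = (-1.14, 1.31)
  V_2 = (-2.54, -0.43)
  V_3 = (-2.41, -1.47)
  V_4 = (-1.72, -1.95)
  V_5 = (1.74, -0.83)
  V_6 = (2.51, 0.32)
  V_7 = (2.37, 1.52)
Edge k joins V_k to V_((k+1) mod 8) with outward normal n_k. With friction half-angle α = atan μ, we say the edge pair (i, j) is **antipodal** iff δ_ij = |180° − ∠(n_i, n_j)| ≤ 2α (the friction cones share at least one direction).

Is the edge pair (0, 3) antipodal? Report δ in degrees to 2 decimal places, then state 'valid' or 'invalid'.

α = atan 0.75 = 36.87°;  2α = 73.74°
edge 0: e_0 = (-2.92, -0.62);  n_0 = (-0.2077, +0.9782)
edge 3: e_3 = (+0.69, -0.48);  n_3 = (-0.5711, -0.8209)
∠(n_0, n_3) = 133.19°
δ = |180° − 133.19°| = 46.81°
46.81° ≤ 2α = 73.74°  →  valid

δ = 46.81°, valid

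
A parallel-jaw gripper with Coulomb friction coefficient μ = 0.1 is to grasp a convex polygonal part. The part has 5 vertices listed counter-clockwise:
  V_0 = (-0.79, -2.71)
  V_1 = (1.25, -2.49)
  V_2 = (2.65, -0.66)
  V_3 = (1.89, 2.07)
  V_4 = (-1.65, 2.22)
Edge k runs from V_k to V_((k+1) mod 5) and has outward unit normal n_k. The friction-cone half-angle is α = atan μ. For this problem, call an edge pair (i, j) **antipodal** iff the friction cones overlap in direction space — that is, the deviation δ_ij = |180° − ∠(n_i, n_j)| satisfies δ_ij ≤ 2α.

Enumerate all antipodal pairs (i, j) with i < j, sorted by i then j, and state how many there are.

count = 2; pairs: (0,3), (2,4)

α = atan 0.1 = 5.71°;  2α = 11.42°
n_0 = (+0.1072, -0.9942)
n_1 = (+0.7942, -0.6076)
n_2 = (+0.9634, +0.2682)
n_3 = (+0.0423, +0.9991)
n_4 = (-0.9851, -0.1718)
  (0,1): δ = 133.57°  ·
  (0,2): δ = 80.60°  ·
  (0,3): δ = 8.58°  ✓
  (0,4): δ = 93.74°  ·
  (1,2): δ = 127.03°  ·
  (1,3): δ = 55.01°  ·
  (1,4): δ = 47.31°  ·
  (2,3): δ = 107.98°  ·
  (2,4): δ = 5.66°  ✓
  (3,4): δ = 77.68°  ·
antipodal pairs: 2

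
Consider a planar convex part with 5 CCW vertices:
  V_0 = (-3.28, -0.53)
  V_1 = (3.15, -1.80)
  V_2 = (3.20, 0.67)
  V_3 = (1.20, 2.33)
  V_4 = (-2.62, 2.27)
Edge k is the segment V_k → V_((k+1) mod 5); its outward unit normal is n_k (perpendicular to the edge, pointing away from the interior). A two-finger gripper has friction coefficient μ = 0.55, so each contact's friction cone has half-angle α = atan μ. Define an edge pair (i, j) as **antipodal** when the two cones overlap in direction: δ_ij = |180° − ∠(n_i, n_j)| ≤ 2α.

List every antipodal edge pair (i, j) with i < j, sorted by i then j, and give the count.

count = 3; pairs: (0,2), (0,3), (1,4)

α = atan 0.55 = 28.81°;  2α = 57.62°
n_0 = (-0.1938, -0.9810)
n_1 = (+0.9998, -0.0202)
n_2 = (+0.6387, +0.7695)
n_3 = (-0.0157, +0.9999)
n_4 = (-0.9733, +0.2294)
  (0,1): δ = 79.99°  ·
  (0,2): δ = 28.52°  ✓
  (0,3): δ = 12.07°  ✓
  (0,4): δ = 87.91°  ·
  (1,2): δ = 128.53°  ·
  (1,3): δ = 87.94°  ·
  (1,4): δ = 12.10°  ✓
  (2,3): δ = 139.41°  ·
  (2,4): δ = 63.57°  ·
  (3,4): δ = 104.16°  ·
antipodal pairs: 3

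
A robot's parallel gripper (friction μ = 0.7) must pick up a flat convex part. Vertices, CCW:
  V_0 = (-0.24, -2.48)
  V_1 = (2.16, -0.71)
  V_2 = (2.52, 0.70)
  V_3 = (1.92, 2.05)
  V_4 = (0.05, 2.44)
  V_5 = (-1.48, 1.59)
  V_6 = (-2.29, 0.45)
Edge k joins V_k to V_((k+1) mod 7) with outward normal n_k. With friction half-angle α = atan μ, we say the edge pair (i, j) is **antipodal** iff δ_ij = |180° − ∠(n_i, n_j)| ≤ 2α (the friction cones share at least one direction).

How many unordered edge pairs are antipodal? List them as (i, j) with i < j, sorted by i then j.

count = 9; pairs: (0,3), (0,4), (0,5), (1,4), (1,5), (1,6), (2,5), (2,6), (3,6)

α = atan 0.7 = 34.99°;  2α = 69.98°
n_0 = (+0.5935, -0.8048)
n_1 = (+0.9689, -0.2474)
n_2 = (+0.9138, +0.4061)
n_3 = (+0.2042, +0.9789)
n_4 = (-0.4856, +0.8742)
n_5 = (-0.8152, +0.5792)
n_6 = (-0.8194, -0.5733)
  (0,1): δ = 140.73°  ·
  (0,2): δ = 102.45°  ·
  (0,3): δ = 48.19°  ✓
  (0,4): δ = 7.35°  ✓
  (0,5): δ = 18.20°  ✓
  (0,6): δ = 88.57°  ·
  (1,2): δ = 141.71°  ·
  (1,3): δ = 87.46°  ·
  (1,4): δ = 46.62°  ✓
  (1,5): δ = 21.07°  ✓
  (1,6): δ = 49.30°  ✓
  (2,3): δ = 125.74°  ·
  (2,4): δ = 84.91°  ·
  (2,5): δ = 59.36°  ✓
  (2,6): δ = 11.02°  ✓
  (3,4): δ = 139.16°  ·
  (3,5): δ = 113.61°  ·
  (3,6): δ = 43.24°  ✓
  (4,5): δ = 154.45°  ·
  (4,6): δ = 84.08°  ·
  (5,6): δ = 109.63°  ·
antipodal pairs: 9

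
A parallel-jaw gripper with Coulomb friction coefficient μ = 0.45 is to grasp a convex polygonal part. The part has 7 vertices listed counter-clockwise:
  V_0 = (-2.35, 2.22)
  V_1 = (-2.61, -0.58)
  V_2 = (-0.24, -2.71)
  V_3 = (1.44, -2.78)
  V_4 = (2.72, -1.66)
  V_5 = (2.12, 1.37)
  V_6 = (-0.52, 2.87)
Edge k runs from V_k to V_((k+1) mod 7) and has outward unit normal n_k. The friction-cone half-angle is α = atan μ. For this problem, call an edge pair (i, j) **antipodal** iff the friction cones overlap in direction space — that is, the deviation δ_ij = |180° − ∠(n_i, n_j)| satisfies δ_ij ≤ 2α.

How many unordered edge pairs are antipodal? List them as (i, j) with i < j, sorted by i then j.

α = atan 0.45 = 24.23°;  2α = 48.46°
n_0 = (-0.9957, +0.0925)
n_1 = (-0.6684, -0.7438)
n_2 = (-0.0416, -0.9991)
n_3 = (+0.6585, -0.7526)
n_4 = (+0.9810, +0.1942)
n_5 = (+0.4940, +0.8695)
n_6 = (-0.3347, +0.9423)
  (0,1): δ = 126.64°  ·
  (0,2): δ = 87.08°  ·
  (0,3): δ = 43.51°  ✓
  (0,4): δ = 16.51°  ✓
  (0,5): δ = 65.70°  ·
  (0,6): δ = 114.86°  ·
  (1,2): δ = 140.44°  ·
  (1,3): δ = 96.87°  ·
  (1,4): δ = 36.85°  ✓
  (1,5): δ = 12.34°  ✓
  (1,6): δ = 61.50°  ·
  (2,3): δ = 136.43°  ·
  (2,4): δ = 76.41°  ·
  (2,5): δ = 27.22°  ✓
  (2,6): δ = 21.94°  ✓
  (3,4): δ = 119.99°  ·
  (3,5): δ = 70.79°  ·
  (3,6): δ = 21.63°  ✓
  (4,5): δ = 130.81°  ·
  (4,6): δ = 81.65°  ·
  (5,6): δ = 130.84°  ·
antipodal pairs: 7

count = 7; pairs: (0,3), (0,4), (1,4), (1,5), (2,5), (2,6), (3,6)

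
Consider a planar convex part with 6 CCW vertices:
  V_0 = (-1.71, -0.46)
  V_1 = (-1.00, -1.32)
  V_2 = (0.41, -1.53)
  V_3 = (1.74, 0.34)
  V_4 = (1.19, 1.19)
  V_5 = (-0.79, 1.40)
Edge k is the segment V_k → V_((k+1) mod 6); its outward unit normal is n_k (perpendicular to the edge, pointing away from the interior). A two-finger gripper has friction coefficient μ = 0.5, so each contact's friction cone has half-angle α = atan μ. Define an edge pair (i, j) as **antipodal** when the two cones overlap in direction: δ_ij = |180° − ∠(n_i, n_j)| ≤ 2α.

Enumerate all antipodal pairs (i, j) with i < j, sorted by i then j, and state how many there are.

count = 5; pairs: (0,3), (0,4), (1,3), (1,4), (2,5)

α = atan 0.5 = 26.57°;  2α = 53.13°
n_0 = (-0.7712, -0.6366)
n_1 = (-0.1473, -0.9891)
n_2 = (+0.8149, -0.5796)
n_3 = (+0.8396, +0.5433)
n_4 = (+0.1055, +0.9944)
n_5 = (-0.8963, +0.4434)
  (0,1): δ = 138.01°  ·
  (0,2): δ = 74.96°  ·
  (0,3): δ = 6.64°  ✓
  (0,4): δ = 44.40°  ✓
  (0,5): δ = 114.14°  ·
  (1,2): δ = 116.95°  ·
  (1,3): δ = 48.62°  ✓
  (1,4): δ = 2.42°  ✓
  (1,5): δ = 72.15°  ·
  (2,3): δ = 111.67°  ·
  (2,4): δ = 60.63°  ·
  (2,5): δ = 9.10°  ✓
  (3,4): δ = 128.96°  ·
  (3,5): δ = 59.22°  ·
  (4,5): δ = 110.26°  ·
antipodal pairs: 5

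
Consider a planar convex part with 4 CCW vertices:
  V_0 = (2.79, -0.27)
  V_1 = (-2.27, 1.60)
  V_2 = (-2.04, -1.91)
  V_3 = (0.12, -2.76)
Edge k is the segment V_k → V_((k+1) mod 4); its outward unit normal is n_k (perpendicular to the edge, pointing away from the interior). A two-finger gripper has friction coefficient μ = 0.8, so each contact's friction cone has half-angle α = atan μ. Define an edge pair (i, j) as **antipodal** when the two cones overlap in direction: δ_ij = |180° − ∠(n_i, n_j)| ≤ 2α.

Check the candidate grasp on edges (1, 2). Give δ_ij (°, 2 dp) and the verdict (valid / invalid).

α = atan 0.8 = 38.66°;  2α = 77.32°
edge 1: e_1 = (+0.23, -3.51);  n_1 = (-0.9979, -0.0654)
edge 2: e_2 = (+2.16, -0.85);  n_2 = (-0.3662, -0.9305)
∠(n_1, n_2) = 64.77°
δ = |180° − 64.77°| = 115.23°
115.23° > 2α = 77.32°  →  invalid

δ = 115.23°, invalid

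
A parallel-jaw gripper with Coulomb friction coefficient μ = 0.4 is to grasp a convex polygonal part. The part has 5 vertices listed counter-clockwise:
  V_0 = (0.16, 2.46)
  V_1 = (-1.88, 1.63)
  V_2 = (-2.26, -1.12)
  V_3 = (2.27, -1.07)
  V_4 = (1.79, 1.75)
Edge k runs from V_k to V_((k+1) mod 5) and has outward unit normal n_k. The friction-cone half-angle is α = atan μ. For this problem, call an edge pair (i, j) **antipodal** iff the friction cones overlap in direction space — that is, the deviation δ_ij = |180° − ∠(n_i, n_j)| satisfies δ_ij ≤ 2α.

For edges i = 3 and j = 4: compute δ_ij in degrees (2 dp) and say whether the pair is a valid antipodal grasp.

δ = 123.20°, invalid

α = atan 0.4 = 21.80°;  2α = 43.60°
edge 3: e_3 = (-0.48, +2.82);  n_3 = (+0.9858, +0.1678)
edge 4: e_4 = (-1.63, +0.71);  n_4 = (+0.3993, +0.9168)
∠(n_3, n_4) = 56.80°
δ = |180° − 56.80°| = 123.20°
123.20° > 2α = 43.60°  →  invalid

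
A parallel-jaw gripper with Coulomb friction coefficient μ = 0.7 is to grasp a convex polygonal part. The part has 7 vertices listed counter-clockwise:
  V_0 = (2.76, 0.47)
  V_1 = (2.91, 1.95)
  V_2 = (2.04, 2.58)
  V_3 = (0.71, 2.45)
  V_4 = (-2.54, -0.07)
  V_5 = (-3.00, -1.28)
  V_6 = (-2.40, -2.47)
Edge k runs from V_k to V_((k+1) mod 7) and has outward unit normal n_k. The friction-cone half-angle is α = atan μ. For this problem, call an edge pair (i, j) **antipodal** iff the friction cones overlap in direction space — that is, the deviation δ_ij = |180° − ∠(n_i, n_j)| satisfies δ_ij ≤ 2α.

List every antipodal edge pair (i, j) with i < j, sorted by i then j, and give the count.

count = 9; pairs: (0,3), (0,4), (0,5), (1,5), (1,6), (2,5), (2,6), (3,6), (4,6)

α = atan 0.7 = 34.99°;  2α = 69.98°
n_0 = (+0.9949, -0.1008)
n_1 = (+0.5865, +0.8099)
n_2 = (-0.0973, +0.9953)
n_3 = (-0.6128, +0.7903)
n_4 = (-0.9347, +0.3554)
n_5 = (-0.8929, -0.4502)
n_6 = (+0.4951, -0.8689)
  (0,1): δ = 120.12°  ·
  (0,2): δ = 78.63°  ·
  (0,3): δ = 46.42°  ✓
  (0,4): δ = 15.03°  ✓
  (0,5): δ = 32.54°  ✓
  (0,6): δ = 125.46°  ·
  (1,2): δ = 138.51°  ·
  (1,3): δ = 106.30°  ·
  (1,4): δ = 74.91°  ·
  (1,5): δ = 27.33°  ✓
  (1,6): δ = 65.58°  ✓
  (2,3): δ = 147.79°  ·
  (2,4): δ = 116.40°  ·
  (2,5): δ = 68.83°  ✓
  (2,6): δ = 24.09°  ✓
  (3,4): δ = 148.60°  ·
  (3,5): δ = 101.03°  ·
  (3,6): δ = 8.12°  ✓
  (4,5): δ = 132.43°  ·
  (4,6): δ = 39.51°  ✓
  (5,6): δ = 87.08°  ·
antipodal pairs: 9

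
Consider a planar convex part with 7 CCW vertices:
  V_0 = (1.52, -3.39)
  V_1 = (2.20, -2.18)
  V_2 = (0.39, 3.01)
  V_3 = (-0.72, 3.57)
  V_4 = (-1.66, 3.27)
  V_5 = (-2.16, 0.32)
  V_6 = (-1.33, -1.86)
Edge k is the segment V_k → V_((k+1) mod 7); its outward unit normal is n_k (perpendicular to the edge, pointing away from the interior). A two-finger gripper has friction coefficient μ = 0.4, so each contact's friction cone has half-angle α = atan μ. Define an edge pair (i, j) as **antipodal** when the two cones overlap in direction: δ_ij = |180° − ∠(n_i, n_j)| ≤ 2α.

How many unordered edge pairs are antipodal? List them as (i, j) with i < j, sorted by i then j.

count = 7; pairs: (0,3), (0,4), (1,4), (1,5), (1,6), (2,5), (2,6)

α = atan 0.4 = 21.80°;  2α = 43.60°
n_0 = (+0.8718, -0.4899)
n_1 = (+0.9442, +0.3293)
n_2 = (+0.4504, +0.8928)
n_3 = (-0.3040, +0.9527)
n_4 = (-0.9859, +0.1671)
n_5 = (-0.9346, -0.3558)
n_6 = (-0.4730, -0.8811)
  (0,1): δ = 131.44°  ·
  (0,2): δ = 87.44°  ·
  (0,3): δ = 42.96°  ✓
  (0,4): δ = 19.72°  ✓
  (0,5): δ = 50.18°  ·
  (0,6): δ = 91.11°  ·
  (1,2): δ = 136.00°  ·
  (1,3): δ = 91.53°  ·
  (1,4): δ = 28.85°  ✓
  (1,5): δ = 1.62°  ✓
  (1,6): δ = 42.55°  ✓
  (2,3): δ = 135.53°  ·
  (2,4): δ = 72.85°  ·
  (2,5): δ = 42.39°  ✓
  (2,6): δ = 1.46°  ✓
  (3,4): δ = 117.32°  ·
  (3,5): δ = 86.86°  ·
  (3,6): δ = 45.93°  ·
  (4,5): δ = 149.54°  ·
  (4,6): δ = 108.61°  ·
  (5,6): δ = 139.07°  ·
antipodal pairs: 7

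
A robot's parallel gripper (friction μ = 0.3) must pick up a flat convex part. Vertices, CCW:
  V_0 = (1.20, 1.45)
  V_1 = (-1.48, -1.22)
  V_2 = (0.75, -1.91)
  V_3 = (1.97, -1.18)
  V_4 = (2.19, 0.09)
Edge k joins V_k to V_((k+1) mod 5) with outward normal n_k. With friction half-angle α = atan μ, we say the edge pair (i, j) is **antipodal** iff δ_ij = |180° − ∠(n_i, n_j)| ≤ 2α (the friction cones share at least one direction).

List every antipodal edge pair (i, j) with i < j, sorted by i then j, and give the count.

count = 1; pairs: (0,2)

α = atan 0.3 = 16.70°;  2α = 33.40°
n_0 = (-0.7058, +0.7084)
n_1 = (-0.2956, -0.9553)
n_2 = (+0.5135, -0.8581)
n_3 = (+0.9853, -0.1707)
n_4 = (+0.8085, +0.5885)
  (0,1): δ = 62.09°  ·
  (0,2): δ = 14.00°  ✓
  (0,3): δ = 35.28°  ·
  (0,4): δ = 81.16°  ·
  (1,2): δ = 131.91°  ·
  (1,3): δ = 82.63°  ·
  (1,4): δ = 36.75°  ·
  (2,3): δ = 130.72°  ·
  (2,4): δ = 84.84°  ·
  (3,4): δ = 134.12°  ·
antipodal pairs: 1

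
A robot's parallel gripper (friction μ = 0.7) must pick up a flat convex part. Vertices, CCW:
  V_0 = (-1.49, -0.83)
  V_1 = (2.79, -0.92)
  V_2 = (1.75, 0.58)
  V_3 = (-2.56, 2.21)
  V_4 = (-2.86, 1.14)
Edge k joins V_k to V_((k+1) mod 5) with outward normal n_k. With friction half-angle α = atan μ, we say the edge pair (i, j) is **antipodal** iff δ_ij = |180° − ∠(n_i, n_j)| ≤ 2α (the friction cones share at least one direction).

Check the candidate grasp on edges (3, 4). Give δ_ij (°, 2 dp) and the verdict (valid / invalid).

α = atan 0.7 = 34.99°;  2α = 69.98°
edge 3: e_3 = (-0.30, -1.07);  n_3 = (-0.9629, +0.2700)
edge 4: e_4 = (+1.37, -1.97);  n_4 = (-0.8210, -0.5709)
∠(n_3, n_4) = 50.48°
δ = |180° − 50.48°| = 129.52°
129.52° > 2α = 69.98°  →  invalid

δ = 129.52°, invalid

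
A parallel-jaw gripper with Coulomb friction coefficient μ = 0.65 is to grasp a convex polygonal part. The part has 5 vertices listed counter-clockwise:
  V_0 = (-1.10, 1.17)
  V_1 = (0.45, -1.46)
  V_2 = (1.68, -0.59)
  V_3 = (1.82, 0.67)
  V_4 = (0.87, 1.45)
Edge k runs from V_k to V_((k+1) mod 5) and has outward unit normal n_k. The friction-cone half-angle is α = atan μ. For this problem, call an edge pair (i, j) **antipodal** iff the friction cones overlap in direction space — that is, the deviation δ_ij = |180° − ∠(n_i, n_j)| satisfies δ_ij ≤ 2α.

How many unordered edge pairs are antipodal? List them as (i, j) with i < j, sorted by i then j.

count = 3; pairs: (0,2), (0,3), (1,4)

α = atan 0.65 = 33.02°;  2α = 66.05°
n_0 = (-0.8615, -0.5077)
n_1 = (+0.5775, -0.8164)
n_2 = (+0.9939, -0.1104)
n_3 = (+0.6346, +0.7729)
n_4 = (-0.1407, +0.9900)
  (0,1): δ = 85.24°  ·
  (0,2): δ = 36.85°  ✓
  (0,3): δ = 20.10°  ✓
  (0,4): δ = 67.58°  ·
  (1,2): δ = 131.61°  ·
  (1,3): δ = 74.66°  ·
  (1,4): δ = 27.18°  ✓
  (2,3): δ = 123.05°  ·
  (2,4): δ = 75.57°  ·
  (3,4): δ = 132.52°  ·
antipodal pairs: 3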